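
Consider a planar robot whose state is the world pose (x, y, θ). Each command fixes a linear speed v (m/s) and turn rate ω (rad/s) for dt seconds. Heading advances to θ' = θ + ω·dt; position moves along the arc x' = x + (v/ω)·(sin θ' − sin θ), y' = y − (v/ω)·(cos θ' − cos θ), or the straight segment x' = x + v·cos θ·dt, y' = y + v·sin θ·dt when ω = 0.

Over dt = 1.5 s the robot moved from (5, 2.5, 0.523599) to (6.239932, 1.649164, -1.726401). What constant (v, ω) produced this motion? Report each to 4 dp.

v = 1.2500, ω = -1.5000

Δθ = -1.726401 − 0.523599 = -2.250000
ω = Δθ/dt = -2.250000/1.5 = -1.5000
R = Δx/(sin θ' − sin θ) = -0.8333
v = R·ω = -0.8333·-1.5000 = 1.2500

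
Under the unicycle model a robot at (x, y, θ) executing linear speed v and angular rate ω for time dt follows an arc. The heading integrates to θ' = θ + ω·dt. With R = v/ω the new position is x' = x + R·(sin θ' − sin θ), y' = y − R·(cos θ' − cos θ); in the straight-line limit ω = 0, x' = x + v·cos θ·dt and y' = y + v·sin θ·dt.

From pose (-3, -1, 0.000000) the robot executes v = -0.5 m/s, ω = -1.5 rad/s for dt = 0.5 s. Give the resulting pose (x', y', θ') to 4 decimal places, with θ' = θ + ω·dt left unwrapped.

θ' = 0.0000 + -1.5·0.5 = -0.7500
R = v/ω = -0.5/-1.5 = 0.3333
x' = -3 + 0.3333·(sin -0.7500 − sin 0.0000) = -3.2272
y' = -1 − 0.3333·(cos -0.7500 − cos 0.0000) = -0.9106

(-3.2272, -0.9106, -0.7500)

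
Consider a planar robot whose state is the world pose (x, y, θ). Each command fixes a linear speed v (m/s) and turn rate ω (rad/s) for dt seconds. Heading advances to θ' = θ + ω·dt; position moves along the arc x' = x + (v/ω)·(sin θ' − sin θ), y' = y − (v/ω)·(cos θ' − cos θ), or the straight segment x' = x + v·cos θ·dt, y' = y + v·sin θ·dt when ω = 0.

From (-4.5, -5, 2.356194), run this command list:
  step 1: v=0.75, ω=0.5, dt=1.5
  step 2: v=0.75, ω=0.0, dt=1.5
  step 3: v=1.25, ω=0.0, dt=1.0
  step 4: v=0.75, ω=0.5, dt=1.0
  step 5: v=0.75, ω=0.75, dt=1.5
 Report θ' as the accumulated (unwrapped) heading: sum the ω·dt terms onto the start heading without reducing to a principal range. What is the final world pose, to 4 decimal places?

step 1: θ'=3.1062 (R=1.5000) → pose (-5.5076, -4.5616, 3.1062)
step 2: θ'=3.1062 (straight) → pose (-6.6319, -4.5218, 3.1062)
step 3: θ'=3.1062 (straight) → pose (-7.8811, -4.4775, 3.1062)
step 4: θ'=3.6062 (R=1.5000) → pose (-8.6063, -4.6356, 3.6062)
step 5: θ'=4.7312 (R=1.0000) → pose (-9.1580, -5.5484, 4.7312)

(-9.1580, -5.5484, 4.7312)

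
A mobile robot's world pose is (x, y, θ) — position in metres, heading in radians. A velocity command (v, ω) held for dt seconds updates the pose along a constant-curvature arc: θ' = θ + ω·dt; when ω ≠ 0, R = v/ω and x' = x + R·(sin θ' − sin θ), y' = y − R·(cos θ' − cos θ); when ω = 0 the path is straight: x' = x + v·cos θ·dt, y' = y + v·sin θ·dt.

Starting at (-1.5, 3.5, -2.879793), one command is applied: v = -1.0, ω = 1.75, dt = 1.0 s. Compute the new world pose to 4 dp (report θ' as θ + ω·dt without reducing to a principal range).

(-1.1311, 4.2959, -1.1298)

θ' = -2.8798 + 1.75·1.0 = -1.1298
R = v/ω = -1.0/1.75 = -0.5714
x' = -1.5 + -0.5714·(sin -1.1298 − sin -2.8798) = -1.1311
y' = 3.5 − -0.5714·(cos -1.1298 − cos -2.8798) = 4.2959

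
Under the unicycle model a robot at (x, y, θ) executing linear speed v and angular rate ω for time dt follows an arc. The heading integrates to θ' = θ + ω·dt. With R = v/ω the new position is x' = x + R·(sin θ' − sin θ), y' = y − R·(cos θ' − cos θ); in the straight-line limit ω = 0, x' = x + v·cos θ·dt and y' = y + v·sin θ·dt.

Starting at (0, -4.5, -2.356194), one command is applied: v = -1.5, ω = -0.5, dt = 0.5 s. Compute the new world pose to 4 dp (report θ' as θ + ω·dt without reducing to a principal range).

θ' = -2.3562 + -0.5·0.5 = -2.6062
R = v/ω = -1.5/-0.5 = 3.0000
x' = 0 + 3.0000·(sin -2.6062 − sin -2.3562) = 0.5908
y' = -4.5 − 3.0000·(cos -2.6062 − cos -2.3562) = -4.0411

(0.5908, -4.0411, -2.6062)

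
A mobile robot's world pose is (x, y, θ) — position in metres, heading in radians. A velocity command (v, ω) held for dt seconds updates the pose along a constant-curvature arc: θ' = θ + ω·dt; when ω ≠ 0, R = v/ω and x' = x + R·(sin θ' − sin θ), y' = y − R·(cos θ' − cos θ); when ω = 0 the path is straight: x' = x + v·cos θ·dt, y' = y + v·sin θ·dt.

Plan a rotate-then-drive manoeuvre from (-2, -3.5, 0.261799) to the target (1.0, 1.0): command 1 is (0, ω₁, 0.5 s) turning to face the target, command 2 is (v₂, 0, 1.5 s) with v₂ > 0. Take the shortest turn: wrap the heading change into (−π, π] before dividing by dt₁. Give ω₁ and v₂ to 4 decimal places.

heading to target = atan2(1−-3.5, 1−-2) = 0.9828
Δθ = wrap(0.9828 − 0.2618) = 0.7210; ω₁ = Δθ/dt₁ = 1.4420
distance = √((1−-2)² + (1−-3.5)²) = 5.4083; v₂ = distance/dt₂ = 3.6056

ω₁ = 1.4420, v₂ = 3.6056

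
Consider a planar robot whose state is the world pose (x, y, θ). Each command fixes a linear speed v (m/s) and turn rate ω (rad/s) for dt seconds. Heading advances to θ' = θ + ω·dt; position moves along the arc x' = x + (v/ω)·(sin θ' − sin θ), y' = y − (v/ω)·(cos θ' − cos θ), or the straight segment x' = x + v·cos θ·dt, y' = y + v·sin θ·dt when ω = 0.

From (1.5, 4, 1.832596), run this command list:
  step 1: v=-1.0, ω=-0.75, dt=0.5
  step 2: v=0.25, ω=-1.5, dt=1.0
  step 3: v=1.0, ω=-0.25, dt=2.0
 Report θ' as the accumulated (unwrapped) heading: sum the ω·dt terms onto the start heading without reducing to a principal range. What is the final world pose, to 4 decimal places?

step 1: θ'=1.4576 (R=1.3333) → pose (1.5369, 3.5043, 1.4576)
step 2: θ'=-0.0424 (R=-0.1667) → pose (1.7096, 3.6520, -0.0424)
step 3: θ'=-0.5424 (R=-4.0000) → pose (3.6048, 3.0815, -0.5424)

(3.6048, 3.0815, -0.5424)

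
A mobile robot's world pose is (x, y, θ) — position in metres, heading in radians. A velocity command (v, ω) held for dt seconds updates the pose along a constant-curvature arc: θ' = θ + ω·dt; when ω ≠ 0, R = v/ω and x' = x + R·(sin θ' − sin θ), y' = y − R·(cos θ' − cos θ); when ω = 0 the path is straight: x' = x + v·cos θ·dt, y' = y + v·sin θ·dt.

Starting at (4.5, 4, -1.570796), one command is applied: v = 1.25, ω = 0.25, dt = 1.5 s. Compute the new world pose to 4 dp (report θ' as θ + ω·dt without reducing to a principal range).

(4.8475, 2.1686, -1.1958)

θ' = -1.5708 + 0.25·1.5 = -1.1958
R = v/ω = 1.25/0.25 = 5.0000
x' = 4.5 + 5.0000·(sin -1.1958 − sin -1.5708) = 4.8475
y' = 4 − 5.0000·(cos -1.1958 − cos -1.5708) = 2.1686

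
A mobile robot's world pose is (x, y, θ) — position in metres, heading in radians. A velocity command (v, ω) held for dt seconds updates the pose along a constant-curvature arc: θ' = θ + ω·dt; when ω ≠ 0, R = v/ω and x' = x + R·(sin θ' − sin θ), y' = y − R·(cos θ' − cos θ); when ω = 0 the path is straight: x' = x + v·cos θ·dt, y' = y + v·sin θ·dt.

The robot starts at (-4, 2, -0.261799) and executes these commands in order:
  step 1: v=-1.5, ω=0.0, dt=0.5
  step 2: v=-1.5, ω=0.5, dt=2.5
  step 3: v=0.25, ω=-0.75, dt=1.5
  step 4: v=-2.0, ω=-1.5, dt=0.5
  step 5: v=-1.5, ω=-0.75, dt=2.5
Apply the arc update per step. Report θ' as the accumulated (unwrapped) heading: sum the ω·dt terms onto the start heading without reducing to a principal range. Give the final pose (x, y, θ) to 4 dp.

step 1: θ'=-0.2618 (straight) → pose (-4.7244, 2.1941, -0.2618)
step 2: θ'=0.9882 (R=-3.0000) → pose (-8.0060, 0.9469, 0.9882)
step 3: θ'=-0.1368 (R=-0.3333) → pose (-7.6822, 1.0937, -0.1368)
step 4: θ'=-0.8868 (R=1.3333) → pose (-8.5338, 1.5721, -0.8868)
step 5: θ'=-2.7618 (R=2.0000) → pose (-7.7251, 4.6934, -2.7618)

(-7.7251, 4.6934, -2.7618)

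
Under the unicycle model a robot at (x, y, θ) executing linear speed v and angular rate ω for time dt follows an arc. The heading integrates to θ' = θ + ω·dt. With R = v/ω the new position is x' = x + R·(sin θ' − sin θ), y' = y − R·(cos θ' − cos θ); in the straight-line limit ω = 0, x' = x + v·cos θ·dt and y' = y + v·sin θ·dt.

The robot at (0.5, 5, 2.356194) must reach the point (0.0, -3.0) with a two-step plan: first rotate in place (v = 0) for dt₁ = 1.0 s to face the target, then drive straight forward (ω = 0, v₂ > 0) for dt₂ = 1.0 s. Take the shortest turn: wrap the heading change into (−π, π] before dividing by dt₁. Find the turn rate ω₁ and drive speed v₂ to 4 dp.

heading to target = atan2(-3−5, 0−0.5) = -1.6332
Δθ = wrap(-1.6332 − 2.3562) = 2.2938; ω₁ = Δθ/dt₁ = 2.2938
distance = √((0−0.5)² + (-3−5)²) = 8.0156; v₂ = distance/dt₂ = 8.0156

ω₁ = 2.2938, v₂ = 8.0156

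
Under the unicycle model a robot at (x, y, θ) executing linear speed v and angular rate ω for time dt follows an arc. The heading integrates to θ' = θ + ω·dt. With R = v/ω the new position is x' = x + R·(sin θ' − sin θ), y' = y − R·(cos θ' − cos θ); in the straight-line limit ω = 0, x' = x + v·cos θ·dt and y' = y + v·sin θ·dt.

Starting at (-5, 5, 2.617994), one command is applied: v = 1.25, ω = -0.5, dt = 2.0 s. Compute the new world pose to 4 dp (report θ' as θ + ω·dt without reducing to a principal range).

(-6.2472, 7.0471, 1.6180)

θ' = 2.6180 + -0.5·2.0 = 1.6180
R = v/ω = 1.25/-0.5 = -2.5000
x' = -5 + -2.5000·(sin 1.6180 − sin 2.6180) = -6.2472
y' = 5 − -2.5000·(cos 1.6180 − cos 2.6180) = 7.0471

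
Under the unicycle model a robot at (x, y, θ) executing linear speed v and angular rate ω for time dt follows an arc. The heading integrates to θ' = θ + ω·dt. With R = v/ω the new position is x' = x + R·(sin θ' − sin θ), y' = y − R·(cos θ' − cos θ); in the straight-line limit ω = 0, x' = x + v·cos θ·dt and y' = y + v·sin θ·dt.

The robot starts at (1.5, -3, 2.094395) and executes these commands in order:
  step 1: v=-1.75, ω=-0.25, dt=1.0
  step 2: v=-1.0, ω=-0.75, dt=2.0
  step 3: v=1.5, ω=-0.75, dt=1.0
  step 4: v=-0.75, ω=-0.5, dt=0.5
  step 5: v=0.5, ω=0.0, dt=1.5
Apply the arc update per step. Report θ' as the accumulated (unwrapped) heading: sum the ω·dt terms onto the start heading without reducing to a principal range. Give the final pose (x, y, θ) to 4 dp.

(3.0802, -6.5367, -0.6556)

step 1: θ'=1.8444 (R=7.0000) → pose (2.1775, -4.6086, 1.8444)
step 2: θ'=0.3444 (R=1.3333) → pose (1.3439, -6.2239, 0.3444)
step 3: θ'=-0.4056 (R=-2.0000) → pose (2.8083, -6.2687, -0.4056)
step 4: θ'=-0.6556 (R=1.5000) → pose (2.4857, -6.0795, -0.6556)
step 5: θ'=-0.6556 (straight) → pose (3.0802, -6.5367, -0.6556)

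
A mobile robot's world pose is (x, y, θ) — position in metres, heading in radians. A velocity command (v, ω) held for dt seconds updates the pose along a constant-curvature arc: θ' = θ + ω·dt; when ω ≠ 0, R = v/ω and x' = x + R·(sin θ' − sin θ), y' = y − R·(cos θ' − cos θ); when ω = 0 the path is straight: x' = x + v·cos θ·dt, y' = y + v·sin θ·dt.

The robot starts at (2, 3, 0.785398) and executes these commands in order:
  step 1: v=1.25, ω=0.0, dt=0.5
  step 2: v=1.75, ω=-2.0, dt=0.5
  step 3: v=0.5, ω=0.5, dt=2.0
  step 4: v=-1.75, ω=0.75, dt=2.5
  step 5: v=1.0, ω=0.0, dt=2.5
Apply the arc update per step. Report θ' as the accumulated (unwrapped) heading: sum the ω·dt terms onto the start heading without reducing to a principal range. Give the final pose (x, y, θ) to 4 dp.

step 1: θ'=0.7854 (straight) → pose (2.4419, 3.4419, 0.7854)
step 2: θ'=-0.2146 (R=-0.8750) → pose (3.2470, 3.6782, -0.2146)
step 3: θ'=0.7854 (R=1.0000) → pose (4.1671, 3.9481, 0.7854)
step 4: θ'=2.6604 (R=-2.3333) → pose (4.7370, 0.2298, 2.6604)
step 5: θ'=2.6604 (straight) → pose (2.5209, 1.3869, 2.6604)

(2.5209, 1.3869, 2.6604)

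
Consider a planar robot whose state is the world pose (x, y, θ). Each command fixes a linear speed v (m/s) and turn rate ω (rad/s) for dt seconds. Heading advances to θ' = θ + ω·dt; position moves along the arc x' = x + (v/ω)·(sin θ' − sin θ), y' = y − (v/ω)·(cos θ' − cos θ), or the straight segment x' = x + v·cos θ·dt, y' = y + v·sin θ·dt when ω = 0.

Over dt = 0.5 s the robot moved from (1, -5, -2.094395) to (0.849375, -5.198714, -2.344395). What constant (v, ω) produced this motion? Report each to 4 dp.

Δθ = -2.344395 − -2.094395 = -0.250000
ω = Δθ/dt = -0.250000/0.5 = -0.5000
R = −Δy/(cos θ' − cos θ) = -1.0000
v = R·ω = -1.0000·-0.5000 = 0.5000

v = 0.5000, ω = -0.5000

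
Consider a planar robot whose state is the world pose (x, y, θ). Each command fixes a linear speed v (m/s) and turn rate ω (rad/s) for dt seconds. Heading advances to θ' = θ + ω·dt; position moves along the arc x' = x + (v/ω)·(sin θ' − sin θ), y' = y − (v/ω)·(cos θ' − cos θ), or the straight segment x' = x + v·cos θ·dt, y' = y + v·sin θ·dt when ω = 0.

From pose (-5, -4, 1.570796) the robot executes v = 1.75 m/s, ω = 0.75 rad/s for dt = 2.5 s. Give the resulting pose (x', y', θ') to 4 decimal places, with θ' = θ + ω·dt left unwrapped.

(-8.0322, -1.7738, 3.4458)

θ' = 1.5708 + 0.75·2.5 = 3.4458
R = v/ω = 1.75/0.75 = 2.3333
x' = -5 + 2.3333·(sin 3.4458 − sin 1.5708) = -8.0322
y' = -4 − 2.3333·(cos 3.4458 − cos 1.5708) = -1.7738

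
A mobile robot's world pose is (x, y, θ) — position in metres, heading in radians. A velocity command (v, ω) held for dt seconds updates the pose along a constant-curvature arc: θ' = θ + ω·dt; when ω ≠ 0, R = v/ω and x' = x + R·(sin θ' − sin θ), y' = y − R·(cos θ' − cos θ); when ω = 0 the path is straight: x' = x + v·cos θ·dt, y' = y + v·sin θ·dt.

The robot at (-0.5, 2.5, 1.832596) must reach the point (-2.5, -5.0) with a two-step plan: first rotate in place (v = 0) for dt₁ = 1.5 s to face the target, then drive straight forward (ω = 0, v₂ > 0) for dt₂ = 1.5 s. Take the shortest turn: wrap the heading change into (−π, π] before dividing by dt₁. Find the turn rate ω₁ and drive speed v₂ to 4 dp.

heading to target = atan2(-5−2.5, -2.5−-0.5) = -1.8314
Δθ = wrap(-1.8314 − 1.8326) = 2.6192; ω₁ = Δθ/dt₁ = 1.7461
distance = √((-2.5−-0.5)² + (-5−2.5)²) = 7.7621; v₂ = distance/dt₂ = 5.1747

ω₁ = 1.7461, v₂ = 5.1747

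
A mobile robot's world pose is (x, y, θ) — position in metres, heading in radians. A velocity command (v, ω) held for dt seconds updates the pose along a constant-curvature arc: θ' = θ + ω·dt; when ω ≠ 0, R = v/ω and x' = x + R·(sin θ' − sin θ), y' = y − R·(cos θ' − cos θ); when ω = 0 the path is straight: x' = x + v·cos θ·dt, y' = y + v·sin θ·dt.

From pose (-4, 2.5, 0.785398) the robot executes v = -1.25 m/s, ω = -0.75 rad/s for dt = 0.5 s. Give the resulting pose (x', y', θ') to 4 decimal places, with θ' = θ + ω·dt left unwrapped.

θ' = 0.7854 + -0.75·0.5 = 0.4104
R = v/ω = -1.25/-0.75 = 1.6667
x' = -4 + 1.6667·(sin 0.4104 − sin 0.7854) = -4.5136
y' = 2.5 − 1.6667·(cos 0.4104 − cos 0.7854) = 2.1502

(-4.5136, 2.1502, 0.4104)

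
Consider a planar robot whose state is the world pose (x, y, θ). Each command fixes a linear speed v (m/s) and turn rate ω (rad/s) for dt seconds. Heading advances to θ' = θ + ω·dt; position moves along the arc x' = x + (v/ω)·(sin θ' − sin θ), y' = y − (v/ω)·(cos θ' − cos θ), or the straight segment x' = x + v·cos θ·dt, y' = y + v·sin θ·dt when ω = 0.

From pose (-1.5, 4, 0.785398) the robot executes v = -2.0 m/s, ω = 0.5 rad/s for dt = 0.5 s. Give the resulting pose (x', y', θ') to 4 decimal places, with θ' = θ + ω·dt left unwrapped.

(-2.1118, 3.2123, 1.0354)

θ' = 0.7854 + 0.5·0.5 = 1.0354
R = v/ω = -2.0/0.5 = -4.0000
x' = -1.5 + -4.0000·(sin 1.0354 − sin 0.7854) = -2.1118
y' = 4 − -4.0000·(cos 1.0354 − cos 0.7854) = 3.2123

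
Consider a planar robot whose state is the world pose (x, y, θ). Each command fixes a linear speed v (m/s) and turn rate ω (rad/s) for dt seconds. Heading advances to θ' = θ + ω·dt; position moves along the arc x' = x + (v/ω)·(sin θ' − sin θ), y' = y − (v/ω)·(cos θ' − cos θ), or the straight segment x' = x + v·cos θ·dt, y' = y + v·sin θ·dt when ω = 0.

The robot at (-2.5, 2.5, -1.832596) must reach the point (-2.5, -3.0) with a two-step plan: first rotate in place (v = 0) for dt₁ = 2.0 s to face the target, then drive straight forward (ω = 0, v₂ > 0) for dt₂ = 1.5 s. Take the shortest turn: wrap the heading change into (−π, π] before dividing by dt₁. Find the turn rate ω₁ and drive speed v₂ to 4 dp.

heading to target = atan2(-3−2.5, -2.5−-2.5) = -1.5708
Δθ = wrap(-1.5708 − -1.8326) = 0.2618; ω₁ = Δθ/dt₁ = 0.1309
distance = √((-2.5−-2.5)² + (-3−2.5)²) = 5.5000; v₂ = distance/dt₂ = 3.6667

ω₁ = 0.1309, v₂ = 3.6667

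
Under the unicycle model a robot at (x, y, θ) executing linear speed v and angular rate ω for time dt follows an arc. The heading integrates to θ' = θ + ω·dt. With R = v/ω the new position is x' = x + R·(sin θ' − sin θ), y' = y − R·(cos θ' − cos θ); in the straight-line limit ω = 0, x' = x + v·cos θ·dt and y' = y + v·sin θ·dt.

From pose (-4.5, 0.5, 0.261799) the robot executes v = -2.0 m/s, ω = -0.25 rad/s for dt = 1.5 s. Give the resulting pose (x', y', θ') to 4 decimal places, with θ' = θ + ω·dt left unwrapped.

(-7.4742, 0.2786, -0.1132)

θ' = 0.2618 + -0.25·1.5 = -0.1132
R = v/ω = -2.0/-0.25 = 8.0000
x' = -4.5 + 8.0000·(sin -0.1132 − sin 0.2618) = -7.4742
y' = 0.5 − 8.0000·(cos -0.1132 − cos 0.2618) = 0.2786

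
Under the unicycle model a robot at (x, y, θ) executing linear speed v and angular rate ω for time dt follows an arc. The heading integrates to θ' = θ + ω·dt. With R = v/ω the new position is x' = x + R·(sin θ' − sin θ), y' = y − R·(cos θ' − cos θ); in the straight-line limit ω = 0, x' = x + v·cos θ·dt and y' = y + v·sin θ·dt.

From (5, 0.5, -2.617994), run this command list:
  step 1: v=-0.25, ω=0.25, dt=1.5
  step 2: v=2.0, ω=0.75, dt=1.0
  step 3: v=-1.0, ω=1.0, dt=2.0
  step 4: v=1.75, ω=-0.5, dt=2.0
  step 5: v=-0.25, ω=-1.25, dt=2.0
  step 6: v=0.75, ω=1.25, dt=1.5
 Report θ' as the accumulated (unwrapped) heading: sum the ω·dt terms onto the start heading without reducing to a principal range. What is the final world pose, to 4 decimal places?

(6.1981, -0.7864, -1.1180)

step 1: θ'=-2.2430 (R=-1.0000) → pose (5.2825, 0.7433, -2.2430)
step 2: θ'=-1.4930 (R=2.6667) → pose (4.7104, -1.1245, -1.4930)
step 3: θ'=0.5070 (R=-1.0000) → pose (3.2279, -0.3280, 0.5070)
step 4: θ'=-0.4930 (R=-3.5000) → pose (6.5838, -0.3045, -0.4930)
step 5: θ'=-2.9930 (R=0.2000) → pose (6.6488, 0.0695, -2.9930)
step 6: θ'=-1.1180 (R=0.6000) → pose (6.1981, -0.7864, -1.1180)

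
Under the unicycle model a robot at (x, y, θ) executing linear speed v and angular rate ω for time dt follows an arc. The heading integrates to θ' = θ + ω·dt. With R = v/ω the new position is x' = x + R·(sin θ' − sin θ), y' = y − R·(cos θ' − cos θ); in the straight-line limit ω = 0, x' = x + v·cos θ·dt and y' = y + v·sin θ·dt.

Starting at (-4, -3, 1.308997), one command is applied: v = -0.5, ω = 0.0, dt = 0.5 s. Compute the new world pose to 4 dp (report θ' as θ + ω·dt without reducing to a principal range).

(-4.0647, -3.2415, 1.3090)

θ' = 1.3090 + 0.0·0.5 = 1.3090
ω = 0 → straight: x' = -4 + -0.5·cos(1.3090)·0.5 = -4.0647
y' = -3 + -0.5·sin(1.3090)·0.5 = -3.2415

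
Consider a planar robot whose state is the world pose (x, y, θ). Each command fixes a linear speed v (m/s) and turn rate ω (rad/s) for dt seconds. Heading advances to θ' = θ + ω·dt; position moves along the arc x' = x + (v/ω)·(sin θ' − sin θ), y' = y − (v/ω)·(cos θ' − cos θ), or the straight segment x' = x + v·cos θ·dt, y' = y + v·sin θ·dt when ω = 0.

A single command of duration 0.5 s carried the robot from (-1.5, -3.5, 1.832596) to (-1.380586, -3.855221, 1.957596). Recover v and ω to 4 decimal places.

v = -0.7500, ω = 0.2500

Δθ = 1.957596 − 1.832596 = 0.125000
ω = Δθ/dt = 0.125000/0.5 = 0.2500
R = −Δy/(cos θ' − cos θ) = -3.0000
v = R·ω = -3.0000·0.2500 = -0.7500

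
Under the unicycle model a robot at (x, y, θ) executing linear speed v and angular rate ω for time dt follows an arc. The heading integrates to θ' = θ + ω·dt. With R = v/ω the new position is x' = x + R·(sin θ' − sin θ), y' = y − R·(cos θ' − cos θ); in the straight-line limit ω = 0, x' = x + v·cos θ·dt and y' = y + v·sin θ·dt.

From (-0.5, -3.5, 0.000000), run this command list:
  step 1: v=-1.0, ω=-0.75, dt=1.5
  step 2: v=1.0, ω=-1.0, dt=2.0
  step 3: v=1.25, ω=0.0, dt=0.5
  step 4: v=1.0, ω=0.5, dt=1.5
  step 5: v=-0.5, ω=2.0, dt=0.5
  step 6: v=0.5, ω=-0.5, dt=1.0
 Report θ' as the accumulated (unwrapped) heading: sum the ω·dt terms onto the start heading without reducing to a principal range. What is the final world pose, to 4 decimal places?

step 1: θ'=-1.1250 (R=1.3333) → pose (-1.7030, -2.7416, -1.1250)
step 2: θ'=-3.1250 (R=-1.0000) → pose (-2.5887, -4.1726, -3.1250)
step 3: θ'=-3.1250 (straight) → pose (-3.2136, -4.1830, -3.1250)
step 4: θ'=-2.3750 (R=2.0000) → pose (-4.5678, -4.7421, -2.3750)
step 5: θ'=-1.3750 (R=-0.2500) → pose (-4.4960, -4.5134, -1.3750)
step 6: θ'=-1.8750 (R=-1.0000) → pose (-4.5228, -5.0075, -1.8750)

(-4.5228, -5.0075, -1.8750)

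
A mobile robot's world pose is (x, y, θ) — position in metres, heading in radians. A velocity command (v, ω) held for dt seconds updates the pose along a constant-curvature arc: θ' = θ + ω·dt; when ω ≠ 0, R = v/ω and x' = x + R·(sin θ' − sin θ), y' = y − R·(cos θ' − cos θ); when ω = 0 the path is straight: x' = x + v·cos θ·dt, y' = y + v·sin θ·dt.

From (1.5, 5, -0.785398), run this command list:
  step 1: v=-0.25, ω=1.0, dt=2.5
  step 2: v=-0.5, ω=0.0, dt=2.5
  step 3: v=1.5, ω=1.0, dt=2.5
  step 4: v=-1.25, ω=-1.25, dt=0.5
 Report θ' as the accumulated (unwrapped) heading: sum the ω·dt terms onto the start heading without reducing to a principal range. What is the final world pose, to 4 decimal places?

step 1: θ'=1.7146 (R=-0.2500) → pose (1.0758, 4.7874, 1.7146)
step 2: θ'=1.7146 (straight) → pose (1.2549, 3.5503, 1.7146)
step 3: θ'=4.2146 (R=1.5000) → pose (-1.5475, 4.0516, 4.2146)
step 4: θ'=3.5896 (R=1.0000) → pose (-1.1021, 4.4754, 3.5896)

(-1.1021, 4.4754, 3.5896)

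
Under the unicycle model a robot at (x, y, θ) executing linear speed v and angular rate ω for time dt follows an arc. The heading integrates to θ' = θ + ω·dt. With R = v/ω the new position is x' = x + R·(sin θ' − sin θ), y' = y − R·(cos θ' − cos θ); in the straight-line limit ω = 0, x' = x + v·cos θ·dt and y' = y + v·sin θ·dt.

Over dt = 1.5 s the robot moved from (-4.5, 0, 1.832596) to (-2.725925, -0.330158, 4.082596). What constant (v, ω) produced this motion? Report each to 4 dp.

v = -1.5000, ω = 1.5000

Δθ = 4.082596 − 1.832596 = 2.250000
ω = Δθ/dt = 2.250000/1.5 = 1.5000
R = Δx/(sin θ' − sin θ) = -1.0000
v = R·ω = -1.0000·1.5000 = -1.5000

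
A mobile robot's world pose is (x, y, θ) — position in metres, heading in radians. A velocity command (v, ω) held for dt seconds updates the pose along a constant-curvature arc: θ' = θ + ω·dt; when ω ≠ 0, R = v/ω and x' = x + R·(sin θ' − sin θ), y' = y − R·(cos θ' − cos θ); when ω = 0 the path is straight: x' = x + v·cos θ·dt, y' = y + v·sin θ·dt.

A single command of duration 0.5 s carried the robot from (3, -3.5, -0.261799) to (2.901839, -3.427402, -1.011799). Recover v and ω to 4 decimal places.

v = -0.2500, ω = -1.5000

Δθ = -1.011799 − -0.261799 = -0.750000
ω = Δθ/dt = -0.750000/0.5 = -1.5000
R = Δx/(sin θ' − sin θ) = 0.1667
v = R·ω = 0.1667·-1.5000 = -0.2500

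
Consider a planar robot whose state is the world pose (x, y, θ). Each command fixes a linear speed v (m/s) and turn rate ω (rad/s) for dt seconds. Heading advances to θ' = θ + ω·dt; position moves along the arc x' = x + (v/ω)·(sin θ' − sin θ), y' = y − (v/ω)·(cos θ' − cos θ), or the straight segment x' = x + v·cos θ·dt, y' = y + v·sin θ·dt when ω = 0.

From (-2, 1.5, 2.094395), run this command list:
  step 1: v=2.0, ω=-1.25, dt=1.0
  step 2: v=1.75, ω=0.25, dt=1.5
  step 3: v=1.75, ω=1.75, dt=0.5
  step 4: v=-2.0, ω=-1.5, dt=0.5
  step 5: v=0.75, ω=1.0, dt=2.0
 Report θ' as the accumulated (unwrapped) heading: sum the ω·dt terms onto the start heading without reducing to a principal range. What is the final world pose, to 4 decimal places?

(-1.2814, 6.3837, 3.3444)

step 1: θ'=0.8444 (R=-1.6000) → pose (-1.8105, 3.3627, 0.8444)
step 2: θ'=1.2194 (R=7.0000) → pose (-0.4712, 5.6025, 1.2194)
step 3: θ'=2.0944 (R=1.0000) → pose (-0.5441, 6.4467, 2.0944)
step 4: θ'=1.3444 (R=1.3333) → pose (-0.3995, 5.4807, 1.3444)
step 5: θ'=3.3444 (R=0.7500) → pose (-1.2814, 6.3837, 3.3444)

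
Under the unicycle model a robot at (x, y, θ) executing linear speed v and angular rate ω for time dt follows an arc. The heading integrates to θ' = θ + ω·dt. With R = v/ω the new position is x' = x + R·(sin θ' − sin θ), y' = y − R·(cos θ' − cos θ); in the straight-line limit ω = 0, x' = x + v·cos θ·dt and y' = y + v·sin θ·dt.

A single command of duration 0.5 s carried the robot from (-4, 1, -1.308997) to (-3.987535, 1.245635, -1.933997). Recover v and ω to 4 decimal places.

v = -0.5000, ω = -1.2500

Δθ = -1.933997 − -1.308997 = -0.625000
ω = Δθ/dt = -0.625000/0.5 = -1.2500
R = −Δy/(cos θ' − cos θ) = 0.4000
v = R·ω = 0.4000·-1.2500 = -0.5000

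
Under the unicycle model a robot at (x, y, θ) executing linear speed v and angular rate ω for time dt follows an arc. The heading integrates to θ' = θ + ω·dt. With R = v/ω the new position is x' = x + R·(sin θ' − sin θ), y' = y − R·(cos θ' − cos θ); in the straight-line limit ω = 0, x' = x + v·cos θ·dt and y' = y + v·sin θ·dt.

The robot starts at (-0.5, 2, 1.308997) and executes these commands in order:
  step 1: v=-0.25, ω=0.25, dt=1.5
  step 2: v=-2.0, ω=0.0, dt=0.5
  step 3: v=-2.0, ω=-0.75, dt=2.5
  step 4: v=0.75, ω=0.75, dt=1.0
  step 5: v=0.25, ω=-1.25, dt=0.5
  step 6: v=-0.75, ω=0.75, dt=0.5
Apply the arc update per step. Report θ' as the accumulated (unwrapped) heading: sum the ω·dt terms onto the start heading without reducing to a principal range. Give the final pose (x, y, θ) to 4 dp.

step 1: θ'=1.6840 (R=-1.0000) → pose (-0.5277, 1.6282, 1.6840)
step 2: θ'=1.6840 (straight) → pose (-0.4147, 0.6346, 1.6840)
step 3: θ'=-0.1910 (R=2.6667) → pose (-3.5706, -2.2848, -0.1910)
step 4: θ'=0.5590 (R=1.0000) → pose (-2.8504, -2.1507, 0.5590)
step 5: θ'=-0.0660 (R=-0.2000) → pose (-2.7311, -2.1207, -0.0660)
step 6: θ'=0.3090 (R=-1.0000) → pose (-3.1012, -2.1659, 0.3090)

(-3.1012, -2.1659, 0.3090)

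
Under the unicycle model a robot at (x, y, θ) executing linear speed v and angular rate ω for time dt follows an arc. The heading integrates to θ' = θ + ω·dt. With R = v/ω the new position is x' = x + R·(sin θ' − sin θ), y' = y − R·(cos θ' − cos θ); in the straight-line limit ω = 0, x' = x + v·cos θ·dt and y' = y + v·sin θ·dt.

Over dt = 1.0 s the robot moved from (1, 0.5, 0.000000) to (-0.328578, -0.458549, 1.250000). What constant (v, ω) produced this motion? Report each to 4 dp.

Δθ = 1.250000 − 0.000000 = 1.250000
ω = Δθ/dt = 1.250000/1.0 = 1.2500
R = Δx/(sin θ' − sin θ) = -1.4000
v = R·ω = -1.4000·1.2500 = -1.7500

v = -1.7500, ω = 1.2500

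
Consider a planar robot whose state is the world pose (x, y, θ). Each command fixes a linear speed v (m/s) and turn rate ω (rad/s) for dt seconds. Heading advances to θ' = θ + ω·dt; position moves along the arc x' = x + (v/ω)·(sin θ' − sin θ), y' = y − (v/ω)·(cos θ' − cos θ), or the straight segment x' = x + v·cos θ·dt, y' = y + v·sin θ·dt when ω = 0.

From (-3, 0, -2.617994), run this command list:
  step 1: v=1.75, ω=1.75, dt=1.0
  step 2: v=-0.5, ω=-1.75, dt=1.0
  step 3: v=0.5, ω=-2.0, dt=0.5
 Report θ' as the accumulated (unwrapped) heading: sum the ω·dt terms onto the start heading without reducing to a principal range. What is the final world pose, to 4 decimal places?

(-3.4275, -1.0859, -3.6180)

step 1: θ'=-0.8680 (R=1.0000) → pose (-3.2630, -1.5124, -0.8680)
step 2: θ'=-2.6180 (R=0.2857) → pose (-3.1879, -1.0803, -2.6180)
step 3: θ'=-3.6180 (R=-0.2500) → pose (-3.4275, -1.0859, -3.6180)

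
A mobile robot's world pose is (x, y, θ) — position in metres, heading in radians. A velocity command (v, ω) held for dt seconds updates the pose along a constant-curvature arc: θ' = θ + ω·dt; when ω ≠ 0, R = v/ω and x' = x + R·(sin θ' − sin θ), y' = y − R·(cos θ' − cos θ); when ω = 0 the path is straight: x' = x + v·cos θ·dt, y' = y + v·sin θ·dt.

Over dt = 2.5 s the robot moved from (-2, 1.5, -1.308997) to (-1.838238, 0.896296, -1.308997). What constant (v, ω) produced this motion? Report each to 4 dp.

v = 0.2500, ω = 0.0000

Δθ = -1.308997 − -1.308997 = 0.000000
ω = Δθ/dt = 0.000000/2.5 = 0.0000
ω = 0 → v = (Δx·cos θ + Δy·sin θ)/dt = 0.2500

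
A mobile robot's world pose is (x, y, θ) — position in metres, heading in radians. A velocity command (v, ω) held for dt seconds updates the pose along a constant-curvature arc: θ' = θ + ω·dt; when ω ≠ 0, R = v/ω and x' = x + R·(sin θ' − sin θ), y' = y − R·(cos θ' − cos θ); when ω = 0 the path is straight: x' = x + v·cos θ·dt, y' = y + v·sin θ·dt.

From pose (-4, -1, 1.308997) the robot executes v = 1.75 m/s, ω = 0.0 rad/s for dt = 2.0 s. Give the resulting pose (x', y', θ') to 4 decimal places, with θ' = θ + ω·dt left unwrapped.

(-3.0941, 2.3807, 1.3090)

θ' = 1.3090 + 0.0·2.0 = 1.3090
ω = 0 → straight: x' = -4 + 1.75·cos(1.3090)·2.0 = -3.0941
y' = -1 + 1.75·sin(1.3090)·2.0 = 2.3807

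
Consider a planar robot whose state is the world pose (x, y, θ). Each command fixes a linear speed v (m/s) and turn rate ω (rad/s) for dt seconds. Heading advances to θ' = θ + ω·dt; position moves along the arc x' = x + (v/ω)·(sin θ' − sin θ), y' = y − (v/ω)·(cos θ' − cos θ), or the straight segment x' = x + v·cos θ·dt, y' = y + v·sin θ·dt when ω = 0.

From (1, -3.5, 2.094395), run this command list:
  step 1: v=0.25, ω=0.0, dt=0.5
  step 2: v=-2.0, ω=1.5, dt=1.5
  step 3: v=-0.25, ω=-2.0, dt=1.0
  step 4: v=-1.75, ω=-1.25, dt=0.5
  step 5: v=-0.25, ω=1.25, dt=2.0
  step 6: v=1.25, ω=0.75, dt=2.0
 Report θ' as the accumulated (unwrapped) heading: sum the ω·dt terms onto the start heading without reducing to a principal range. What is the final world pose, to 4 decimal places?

step 1: θ'=2.0944 (straight) → pose (0.9375, -3.3917, 2.0944)
step 2: θ'=4.3444 (R=-1.3333) → pose (3.3363, -3.2047, 4.3444)
step 3: θ'=2.3444 (R=0.1250) → pose (3.5423, -3.1624, 2.3444)
step 4: θ'=1.7194 (R=1.4000) → pose (3.9253, -3.9333, 1.7194)
step 5: θ'=4.2194 (R=-0.2000) → pose (4.2993, -3.9983, 4.2194)
step 6: θ'=5.7194 (R=1.6667) → pose (4.8769, -6.1958, 5.7194)

(4.8769, -6.1958, 5.7194)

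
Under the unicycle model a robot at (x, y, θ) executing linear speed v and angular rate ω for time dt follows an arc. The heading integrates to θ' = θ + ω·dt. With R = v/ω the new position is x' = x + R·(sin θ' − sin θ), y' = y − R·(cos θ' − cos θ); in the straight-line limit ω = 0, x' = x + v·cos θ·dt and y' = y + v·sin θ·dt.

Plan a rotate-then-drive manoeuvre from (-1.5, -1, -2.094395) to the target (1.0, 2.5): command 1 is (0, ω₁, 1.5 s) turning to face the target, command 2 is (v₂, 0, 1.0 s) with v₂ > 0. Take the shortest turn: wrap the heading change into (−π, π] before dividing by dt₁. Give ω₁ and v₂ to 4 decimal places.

ω₁ = 2.0300, v₂ = 4.3012

heading to target = atan2(2.5−-1, 1−-1.5) = 0.9505
Δθ = wrap(0.9505 − -2.0944) = 3.0449; ω₁ = Δθ/dt₁ = 2.0300
distance = √((1−-1.5)² + (2.5−-1)²) = 4.3012; v₂ = distance/dt₂ = 4.3012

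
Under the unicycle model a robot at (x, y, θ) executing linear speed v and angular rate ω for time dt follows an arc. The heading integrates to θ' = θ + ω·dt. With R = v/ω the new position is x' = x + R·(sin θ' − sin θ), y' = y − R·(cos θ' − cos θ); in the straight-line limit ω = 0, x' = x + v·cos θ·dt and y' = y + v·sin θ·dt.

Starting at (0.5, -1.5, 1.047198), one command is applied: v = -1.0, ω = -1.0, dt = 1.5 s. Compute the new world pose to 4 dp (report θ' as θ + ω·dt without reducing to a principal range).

(-0.8035, -1.8992, -0.4528)

θ' = 1.0472 + -1.0·1.5 = -0.4528
R = v/ω = -1.0/-1.0 = 1.0000
x' = 0.5 + 1.0000·(sin -0.4528 − sin 1.0472) = -0.8035
y' = -1.5 − 1.0000·(cos -0.4528 − cos 1.0472) = -1.8992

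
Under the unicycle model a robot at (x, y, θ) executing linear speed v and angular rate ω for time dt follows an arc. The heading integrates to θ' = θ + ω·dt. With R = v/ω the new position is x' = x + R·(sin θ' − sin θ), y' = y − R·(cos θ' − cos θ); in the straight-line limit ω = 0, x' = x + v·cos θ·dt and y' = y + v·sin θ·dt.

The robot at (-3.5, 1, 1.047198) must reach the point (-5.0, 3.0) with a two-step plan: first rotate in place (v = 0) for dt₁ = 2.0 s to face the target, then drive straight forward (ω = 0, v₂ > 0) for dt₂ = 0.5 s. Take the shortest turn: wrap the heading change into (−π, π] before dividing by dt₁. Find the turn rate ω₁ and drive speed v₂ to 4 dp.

heading to target = atan2(3−1, -5−-3.5) = 2.2143
Δθ = wrap(2.2143 − 1.0472) = 1.1671; ω₁ = Δθ/dt₁ = 0.5835
distance = √((-5−-3.5)² + (3−1)²) = 2.5000; v₂ = distance/dt₂ = 5.0000

ω₁ = 0.5835, v₂ = 5.0000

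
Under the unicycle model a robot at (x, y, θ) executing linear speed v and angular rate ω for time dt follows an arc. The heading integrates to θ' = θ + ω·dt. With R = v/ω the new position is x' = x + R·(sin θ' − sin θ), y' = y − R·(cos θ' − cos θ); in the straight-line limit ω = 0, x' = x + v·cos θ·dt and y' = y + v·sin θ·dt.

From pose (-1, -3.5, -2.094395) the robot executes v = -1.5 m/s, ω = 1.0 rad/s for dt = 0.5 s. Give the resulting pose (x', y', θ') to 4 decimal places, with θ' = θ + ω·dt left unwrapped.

(-0.7995, -2.7854, -1.5944)

θ' = -2.0944 + 1.0·0.5 = -1.5944
R = v/ω = -1.5/1.0 = -1.5000
x' = -1 + -1.5000·(sin -1.5944 − sin -2.0944) = -0.7995
y' = -3.5 − -1.5000·(cos -1.5944 − cos -2.0944) = -2.7854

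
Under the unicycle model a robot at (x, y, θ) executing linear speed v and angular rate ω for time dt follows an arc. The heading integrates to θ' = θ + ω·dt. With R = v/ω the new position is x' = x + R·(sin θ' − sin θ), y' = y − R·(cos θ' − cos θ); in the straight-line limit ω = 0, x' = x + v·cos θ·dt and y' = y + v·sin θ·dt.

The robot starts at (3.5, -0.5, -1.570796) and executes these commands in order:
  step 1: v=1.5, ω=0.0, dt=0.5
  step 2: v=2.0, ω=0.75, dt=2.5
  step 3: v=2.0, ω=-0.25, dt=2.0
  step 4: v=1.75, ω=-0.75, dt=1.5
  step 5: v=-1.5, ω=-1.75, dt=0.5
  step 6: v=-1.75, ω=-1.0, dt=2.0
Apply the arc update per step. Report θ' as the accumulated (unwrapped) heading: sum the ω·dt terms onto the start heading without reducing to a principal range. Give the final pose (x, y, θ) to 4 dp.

step 1: θ'=-1.5708 (straight) → pose (3.5000, -1.2500, -1.5708)
step 2: θ'=0.3042 (R=2.6667) → pose (6.9654, -3.7942, 0.3042)
step 3: θ'=-0.1958 (R=-8.0000) → pose (10.9181, -3.5798, -0.1958)
step 4: θ'=-1.3208 (R=-2.3333) → pose (12.7249, -5.2912, -1.3208)
step 5: θ'=-2.1958 (R=0.8571) → pose (12.8603, -4.5777, -2.1958)
step 6: θ'=-4.1958 (R=1.7500) → pose (15.8011, -4.7372, -4.1958)

(15.8011, -4.7372, -4.1958)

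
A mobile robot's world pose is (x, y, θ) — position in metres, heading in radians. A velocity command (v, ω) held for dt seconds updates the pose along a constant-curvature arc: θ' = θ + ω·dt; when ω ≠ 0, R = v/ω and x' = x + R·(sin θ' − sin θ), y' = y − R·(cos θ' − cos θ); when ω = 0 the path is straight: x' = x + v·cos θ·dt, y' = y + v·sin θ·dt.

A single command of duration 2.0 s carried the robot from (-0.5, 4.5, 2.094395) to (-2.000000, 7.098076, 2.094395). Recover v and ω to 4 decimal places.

Δθ = 2.094395 − 2.094395 = 0.000000
ω = Δθ/dt = 0.000000/2.0 = 0.0000
ω = 0 → v = (Δx·cos θ + Δy·sin θ)/dt = 1.5000

v = 1.5000, ω = 0.0000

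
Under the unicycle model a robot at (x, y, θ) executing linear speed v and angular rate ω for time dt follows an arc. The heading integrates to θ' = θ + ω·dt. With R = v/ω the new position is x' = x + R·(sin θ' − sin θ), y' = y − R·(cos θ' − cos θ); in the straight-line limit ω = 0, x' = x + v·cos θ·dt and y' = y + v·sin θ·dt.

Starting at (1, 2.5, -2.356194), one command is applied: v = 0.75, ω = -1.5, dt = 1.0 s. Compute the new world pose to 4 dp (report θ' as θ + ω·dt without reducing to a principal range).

(0.3188, 2.4759, -3.8562)

θ' = -2.3562 + -1.5·1.0 = -3.8562
R = v/ω = 0.75/-1.5 = -0.5000
x' = 1 + -0.5000·(sin -3.8562 − sin -2.3562) = 0.3188
y' = 2.5 − -0.5000·(cos -3.8562 − cos -2.3562) = 2.4759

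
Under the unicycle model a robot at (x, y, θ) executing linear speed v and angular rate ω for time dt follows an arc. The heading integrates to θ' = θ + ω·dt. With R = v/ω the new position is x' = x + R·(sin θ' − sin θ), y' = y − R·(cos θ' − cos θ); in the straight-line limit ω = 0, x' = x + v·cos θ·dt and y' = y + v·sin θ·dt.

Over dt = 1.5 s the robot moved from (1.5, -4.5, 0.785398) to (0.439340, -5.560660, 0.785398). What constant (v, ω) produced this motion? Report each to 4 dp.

v = -1.0000, ω = 0.0000

Δθ = 0.785398 − 0.785398 = 0.000000
ω = Δθ/dt = 0.000000/1.5 = 0.0000
ω = 0 → v = (Δx·cos θ + Δy·sin θ)/dt = -1.0000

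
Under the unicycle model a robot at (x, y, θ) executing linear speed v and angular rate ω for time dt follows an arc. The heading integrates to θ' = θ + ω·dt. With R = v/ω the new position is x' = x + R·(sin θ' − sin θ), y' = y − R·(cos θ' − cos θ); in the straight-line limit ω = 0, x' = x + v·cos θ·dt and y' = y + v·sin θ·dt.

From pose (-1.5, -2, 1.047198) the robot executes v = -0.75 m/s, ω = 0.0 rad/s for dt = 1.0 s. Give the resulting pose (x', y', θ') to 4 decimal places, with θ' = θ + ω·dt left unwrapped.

(-1.8750, -2.6495, 1.0472)

θ' = 1.0472 + 0.0·1.0 = 1.0472
ω = 0 → straight: x' = -1.5 + -0.75·cos(1.0472)·1.0 = -1.8750
y' = -2 + -0.75·sin(1.0472)·1.0 = -2.6495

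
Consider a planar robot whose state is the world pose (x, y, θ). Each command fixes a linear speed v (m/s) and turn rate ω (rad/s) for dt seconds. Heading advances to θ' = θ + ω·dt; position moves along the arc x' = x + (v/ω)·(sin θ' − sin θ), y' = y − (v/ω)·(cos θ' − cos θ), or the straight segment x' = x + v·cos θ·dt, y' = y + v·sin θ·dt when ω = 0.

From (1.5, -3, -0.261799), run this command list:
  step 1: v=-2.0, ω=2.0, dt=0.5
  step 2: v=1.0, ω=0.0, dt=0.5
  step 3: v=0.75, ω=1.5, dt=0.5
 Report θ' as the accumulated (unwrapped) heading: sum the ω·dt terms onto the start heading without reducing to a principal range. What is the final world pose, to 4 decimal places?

(1.0999, -2.5612, 1.4882)

step 1: θ'=0.7382 (R=-1.0000) → pose (0.5682, -3.2262, 0.7382)
step 2: θ'=0.7382 (straight) → pose (0.9381, -2.8898, 0.7382)
step 3: θ'=1.4882 (R=0.5000) → pose (1.0999, -2.5612, 1.4882)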